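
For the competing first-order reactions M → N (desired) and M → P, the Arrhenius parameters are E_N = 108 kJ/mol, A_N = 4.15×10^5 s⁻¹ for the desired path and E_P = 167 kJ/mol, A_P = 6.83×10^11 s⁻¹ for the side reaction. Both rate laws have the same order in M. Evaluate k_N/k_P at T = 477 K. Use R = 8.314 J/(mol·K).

With equal orders, S_{N/P} = k_N/k_P = (A_N/A_P)·exp[(E_P−E_N)/(RT)].
(E_P−E_N)/(RT) = (167−108)×10³/(8.314×477) = 59000/3966 = 14.88.
k_N/k_P = (4.15×10^5/6.83×10^11)·exp(14.88) = 6.076×10^-7 × 2.891×10^6 = 1.76.

1.76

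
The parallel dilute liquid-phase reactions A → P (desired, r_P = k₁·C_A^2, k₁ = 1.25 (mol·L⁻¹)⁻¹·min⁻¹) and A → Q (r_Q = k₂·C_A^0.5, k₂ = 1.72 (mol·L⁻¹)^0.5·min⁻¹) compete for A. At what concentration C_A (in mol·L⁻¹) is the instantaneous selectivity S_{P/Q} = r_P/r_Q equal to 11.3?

6.23 mol·L⁻¹

S_{P/Q} = (k₁/k₂)·C_A^1.5 ⇒ C_A = (S·k₂/k₁)^(1/1.5).
= (11.3×1.72/1.25)^(0.6667) = (15.55)^(0.6667) = 6.23 mol·L⁻¹.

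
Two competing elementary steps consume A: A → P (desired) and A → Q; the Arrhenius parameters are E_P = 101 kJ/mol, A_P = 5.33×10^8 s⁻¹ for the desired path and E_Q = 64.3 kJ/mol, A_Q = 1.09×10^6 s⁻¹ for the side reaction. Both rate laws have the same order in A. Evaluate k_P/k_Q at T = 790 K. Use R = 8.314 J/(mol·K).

With equal orders, S_{P/Q} = k_P/k_Q = (A_P/A_Q)·exp[(E_Q−E_P)/(RT)].
(E_Q−E_P)/(RT) = (64.3−101)×10³/(8.314×790) = -36700/6568 = -5.588.
k_P/k_Q = (5.33×10^8/1.09×10^6)·exp(-5.588) = 489.0 × 0.003744 = 1.83.

1.83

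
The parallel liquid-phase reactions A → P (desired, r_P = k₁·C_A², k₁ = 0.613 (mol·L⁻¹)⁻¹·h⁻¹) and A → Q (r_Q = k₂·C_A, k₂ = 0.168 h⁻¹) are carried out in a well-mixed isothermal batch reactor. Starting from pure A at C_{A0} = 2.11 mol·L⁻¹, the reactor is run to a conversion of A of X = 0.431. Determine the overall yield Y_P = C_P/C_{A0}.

C_A = C_{A0}(1−X) = 1.201 mol·L⁻¹.
Along a PFR/batch, dC_Q/dC_A = −r_Q/(r_P+r_Q) = −k₂/(k₂+k₁·C_A).
Integrating from C_{A0} to C_A: C_Q = (0.168/0.613)·ln[(0.168+0.613·2.11)/(0.168+0.613·1.20)] = 0.2741·ln(1.461/0.9040) = 0.1317 mol·L⁻¹.
Then C_P = (C_{A0}−C_A) − C_Q = 0.9094 − 0.1317 = 0.7778 mol·L⁻¹.
Y_P = C_P/C_{A0} = 0.7778/2.11 = 0.369.

0.369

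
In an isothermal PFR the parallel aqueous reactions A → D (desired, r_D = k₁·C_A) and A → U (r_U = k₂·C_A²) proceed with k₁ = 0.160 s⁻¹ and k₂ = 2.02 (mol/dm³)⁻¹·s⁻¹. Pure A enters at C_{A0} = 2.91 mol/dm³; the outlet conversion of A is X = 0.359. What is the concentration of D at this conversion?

C_A = C_{A0}(1−X) = 1.865 mol/dm³.
Along a PFR/batch, dC_D/dC_A = −r_D/(r_D+r_U) = −k₁/(k₁+k₂·C_A).
Integrating from C_{A0} to C_A: C_D = (0.160/2.02)·ln[(0.160+2.02·2.91)/(0.160+2.02·1.87)] = 0.07921·ln(6.038/3.928) = 0.03406 mol/dm³.

0.0341 mol/dm³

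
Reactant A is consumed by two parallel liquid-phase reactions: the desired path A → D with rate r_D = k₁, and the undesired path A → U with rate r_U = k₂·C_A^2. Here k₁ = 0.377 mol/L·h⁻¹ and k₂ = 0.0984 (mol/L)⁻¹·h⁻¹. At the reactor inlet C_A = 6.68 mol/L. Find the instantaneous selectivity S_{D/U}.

S_{D/U} = r_D/r_U = (k₁)/(k₂·C_A^2) = (k₁/k₂)·C_A^-2.
= (0.377) / (0.0984×6.680^2) = 0.3770/4.391 = 0.0859.
The undesired path is higher order in A, so low C_A (CSTR or dilute feed) favours D.

0.0859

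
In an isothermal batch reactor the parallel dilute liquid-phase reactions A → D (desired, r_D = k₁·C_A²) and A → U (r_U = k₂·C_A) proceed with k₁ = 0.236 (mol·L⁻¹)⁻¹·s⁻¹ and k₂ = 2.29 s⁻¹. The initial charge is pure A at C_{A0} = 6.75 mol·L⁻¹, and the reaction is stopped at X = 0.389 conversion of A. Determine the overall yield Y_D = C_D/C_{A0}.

C_A = C_{A0}(1−X) = 4.124 mol·L⁻¹.
Along a PFR/batch, dC_U/dC_A = −r_U/(r_D+r_U) = −k₂/(k₂+k₁·C_A).
Integrating from C_{A0} to C_A: C_U = (2.29/0.236)·ln[(2.29+0.236·6.75)/(2.29+0.236·4.12)] = 9.703·ln(3.883/3.263) = 1.687 mol·L⁻¹.
Then C_D = (C_{A0}−C_A) − C_U = 2.626 − 1.687 = 0.9387 mol·L⁻¹.
Y_D = C_D/C_{A0} = 0.9387/6.75 = 0.139.

0.139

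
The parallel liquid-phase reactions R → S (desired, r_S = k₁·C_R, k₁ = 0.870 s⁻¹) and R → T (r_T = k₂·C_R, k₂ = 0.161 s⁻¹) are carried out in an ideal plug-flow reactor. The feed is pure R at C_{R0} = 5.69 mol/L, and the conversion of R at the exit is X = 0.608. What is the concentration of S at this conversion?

2.92 mol/L

C_R = C_{R0}(1−X) = 2.230 mol/L.
Both paths are first order in R, so the instantaneous fraction to S is constant: dC_S/d(−C_R) = k₁/(k₁+k₂) = 0.8438.
C_S = 0.8438·(C_{R0}−C_R) = 0.8438×3.460 = 2.92 mol/L.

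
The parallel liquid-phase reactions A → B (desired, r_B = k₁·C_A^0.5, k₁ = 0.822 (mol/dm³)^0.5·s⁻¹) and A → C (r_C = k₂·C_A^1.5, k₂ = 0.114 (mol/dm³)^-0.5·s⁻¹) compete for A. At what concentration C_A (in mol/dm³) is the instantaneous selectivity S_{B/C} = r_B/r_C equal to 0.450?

S_{B/C} = (k₁/k₂)·C_A⁻¹ ⇒ C_A = (S·k₂/k₁)^(-1).
= (0.450×0.114/0.822)^(-1) = (0.06241)^(-1) = 16.0 mol/dm³.

16.0 mol/dm³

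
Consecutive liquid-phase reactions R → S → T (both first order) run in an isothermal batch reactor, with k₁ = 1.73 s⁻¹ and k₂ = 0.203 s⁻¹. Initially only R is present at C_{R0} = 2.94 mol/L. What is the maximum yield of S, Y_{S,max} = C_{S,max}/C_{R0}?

0.752

For a first-order series the maximum intermediate yield is C_{S,max}/C_{R0} = (k₁/k₂)^[k₂/(k₂−k₁)].
= (1.73/0.203)^(0.203/(0.203−1.73)) = (8.522)^(-0.1329) = 0.7521.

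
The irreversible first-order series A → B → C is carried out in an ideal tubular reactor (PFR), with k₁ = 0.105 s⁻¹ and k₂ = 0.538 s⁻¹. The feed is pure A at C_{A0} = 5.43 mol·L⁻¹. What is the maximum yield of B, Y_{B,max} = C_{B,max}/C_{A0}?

0.131

For a first-order series the maximum intermediate yield is C_{B,max}/C_{A0} = (k₁/k₂)^[k₂/(k₂−k₁)].
= (0.105/0.538)^(0.538/(0.538−0.105)) = (0.1952)^(1.242) = 0.1313.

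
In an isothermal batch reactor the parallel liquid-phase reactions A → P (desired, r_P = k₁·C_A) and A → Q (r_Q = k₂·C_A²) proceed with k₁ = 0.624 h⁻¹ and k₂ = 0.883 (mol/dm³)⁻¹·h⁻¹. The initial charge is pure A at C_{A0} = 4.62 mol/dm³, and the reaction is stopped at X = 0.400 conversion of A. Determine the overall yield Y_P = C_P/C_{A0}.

C_A = C_{A0}(1−X) = 2.772 mol/dm³.
Along a PFR/batch, dC_P/dC_A = −r_P/(r_P+r_Q) = −k₁/(k₁+k₂·C_A).
Integrating from C_{A0} to C_A: C_P = (0.624/0.883)·ln[(0.624+0.883·4.62)/(0.624+0.883·2.77)] = 0.7067·ln(4.703/3.072) = 0.3011 mol/dm³.
Y_P = C_P/C_{A0} = 0.3011/4.62 = 0.0652.

0.0652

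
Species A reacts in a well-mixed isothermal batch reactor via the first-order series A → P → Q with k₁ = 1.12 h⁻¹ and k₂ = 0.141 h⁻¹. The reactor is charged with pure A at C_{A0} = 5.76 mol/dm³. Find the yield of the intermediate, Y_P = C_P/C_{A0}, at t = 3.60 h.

The intermediate concentration in a first-order A→B→C sequence is C_P = k₁C_{A0}(e^(−k₁t) − e^(−k₂t))/(k₂−k₁).
e^(−k₁t) = e^(−1.12×3.60) = e^(−4.032) = 0.01774; e^(−k₂t) = e^(−0.5076) = 0.6019.
C_P = 1.12×5.76/(0.141−1.12) × (0.01774−0.6019) = (-6.590)×(-0.5842) = 3.850 mol/dm³.
Y_P = C_P/C_{A0} = 3.850/5.76 = 0.668.

0.668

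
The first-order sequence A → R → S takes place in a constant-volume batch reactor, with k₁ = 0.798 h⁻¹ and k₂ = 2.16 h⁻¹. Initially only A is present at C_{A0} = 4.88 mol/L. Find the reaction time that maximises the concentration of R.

The intermediate peaks when r₁ = r₂, i.e. k₁e^(−k₁t) = k₂e^(−k₂t), giving t_opt = ln(k₂/k₁)/(k₂−k₁).
= ln(2.16/0.798)/(2.16−0.798) = ln(2.707)/1.362 = 0.9958/1.362 = 0.731 h.

0.731 h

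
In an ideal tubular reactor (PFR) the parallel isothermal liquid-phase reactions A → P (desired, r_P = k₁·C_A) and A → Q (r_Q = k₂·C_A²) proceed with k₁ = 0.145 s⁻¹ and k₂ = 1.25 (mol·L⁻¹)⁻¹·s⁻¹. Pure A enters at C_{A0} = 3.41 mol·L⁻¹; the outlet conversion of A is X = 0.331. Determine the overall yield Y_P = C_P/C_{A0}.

0.0131

C_A = C_{A0}(1−X) = 2.281 mol·L⁻¹.
Along a PFR/batch, dC_P/dC_A = −r_P/(r_P+r_Q) = −k₁/(k₁+k₂·C_A).
Integrating from C_{A0} to C_A: C_P = (0.145/1.25)·ln[(0.145+1.25·3.41)/(0.145+1.25·2.28)] = 0.1160·ln(4.407/2.997) = 0.04476 mol·L⁻¹.
Y_P = C_P/C_{A0} = 0.04476/3.41 = 0.0131.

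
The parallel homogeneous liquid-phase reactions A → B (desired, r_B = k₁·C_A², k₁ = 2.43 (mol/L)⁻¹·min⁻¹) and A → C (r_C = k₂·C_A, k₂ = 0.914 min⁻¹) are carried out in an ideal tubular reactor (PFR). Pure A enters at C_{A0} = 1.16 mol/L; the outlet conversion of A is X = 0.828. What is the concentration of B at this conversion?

C_A = C_{A0}(1−X) = 0.1995 mol/L.
Along a PFR/batch, dC_C/dC_A = −r_C/(r_B+r_C) = −k₂/(k₂+k₁·C_A).
Integrating from C_{A0} to C_A: C_C = (0.914/2.43)·ln[(0.914+2.43·1.16)/(0.914+2.43·0.200)] = 0.3761·ln(3.733/1.399) = 0.3692 mol/L.
Then C_B = (C_{A0}−C_A) − C_C = 0.9605 − 0.3692 = 0.5913 mol/L.

0.591 mol/L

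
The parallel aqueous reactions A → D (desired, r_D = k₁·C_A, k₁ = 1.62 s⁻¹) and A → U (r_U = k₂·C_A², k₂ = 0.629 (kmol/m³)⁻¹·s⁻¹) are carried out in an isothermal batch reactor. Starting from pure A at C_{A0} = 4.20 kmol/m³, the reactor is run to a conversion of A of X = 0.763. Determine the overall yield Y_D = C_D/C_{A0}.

C_A = C_{A0}(1−X) = 0.9954 kmol/m³.
Along a PFR/batch, dC_D/dC_A = −r_D/(r_D+r_U) = −k₁/(k₁+k₂·C_A).
Integrating from C_{A0} to C_A: C_D = (1.62/0.629)·ln[(1.62+0.629·4.20)/(1.62+0.629·0.995)] = 2.576·ln(4.262/2.246) = 1.650 kmol/m³.
Y_D = C_D/C_{A0} = 1.650/4.20 = 0.393.

0.393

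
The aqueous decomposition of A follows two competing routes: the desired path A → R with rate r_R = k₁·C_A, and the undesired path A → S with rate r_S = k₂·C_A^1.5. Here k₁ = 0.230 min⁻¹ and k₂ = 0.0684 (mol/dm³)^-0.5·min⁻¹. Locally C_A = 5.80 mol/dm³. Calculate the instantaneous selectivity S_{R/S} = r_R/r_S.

1.40

S_{R/S} = r_R/r_S = (k₁·C_A)/(k₂·C_A^1.5) = (k₁/k₂)·C_A^-0.5.
= (0.230×5.800) / (0.0684×5.800^1.5) = 1.334/0.9554 = 1.40.
The undesired path is higher order in A, so low C_A (CSTR or dilute feed) favours R.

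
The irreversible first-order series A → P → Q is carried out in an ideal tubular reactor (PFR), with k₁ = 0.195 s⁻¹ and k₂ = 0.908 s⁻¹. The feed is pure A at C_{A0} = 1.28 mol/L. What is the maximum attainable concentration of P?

0.180 mol/L

For a first-order series the maximum intermediate yield is C_{P,max}/C_{A0} = (k₁/k₂)^[k₂/(k₂−k₁)].
= (0.195/0.908)^(0.908/(0.908−0.195)) = (0.2148)^(1.273) = 0.1410.
C_{P,max} = 0.1410×1.28 = 0.180 mol/L.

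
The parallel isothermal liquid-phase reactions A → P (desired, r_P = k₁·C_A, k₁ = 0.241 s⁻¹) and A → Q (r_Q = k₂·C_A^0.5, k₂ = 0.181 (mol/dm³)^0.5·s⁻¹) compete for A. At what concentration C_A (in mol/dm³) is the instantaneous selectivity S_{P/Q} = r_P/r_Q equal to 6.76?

25.8 mol/dm³

S_{P/Q} = (k₁/k₂)·C_A^0.5 ⇒ C_A = (S·k₂/k₁)^(2).
= (6.76×0.181/0.241)^(2) = (5.077)^(2) = 25.8 mol/dm³.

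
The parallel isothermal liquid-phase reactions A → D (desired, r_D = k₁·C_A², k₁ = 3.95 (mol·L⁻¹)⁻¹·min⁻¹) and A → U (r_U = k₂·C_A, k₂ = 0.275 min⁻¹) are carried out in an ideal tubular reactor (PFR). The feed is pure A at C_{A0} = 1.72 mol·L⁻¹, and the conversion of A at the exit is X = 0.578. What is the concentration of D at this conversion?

C_A = C_{A0}(1−X) = 0.7258 mol·L⁻¹.
Along a PFR/batch, dC_U/dC_A = −r_U/(r_D+r_U) = −k₂/(k₂+k₁·C_A).
Integrating from C_{A0} to C_A: C_U = (0.275/3.95)·ln[(0.275+3.95·1.72)/(0.275+3.95·0.726)] = 0.06962·ln(7.069/3.142) = 0.05645 mol·L⁻¹.
Then C_D = (C_{A0}−C_A) − C_U = 0.9942 − 0.05645 = 0.9377 mol·L⁻¹.

0.938 mol·L⁻¹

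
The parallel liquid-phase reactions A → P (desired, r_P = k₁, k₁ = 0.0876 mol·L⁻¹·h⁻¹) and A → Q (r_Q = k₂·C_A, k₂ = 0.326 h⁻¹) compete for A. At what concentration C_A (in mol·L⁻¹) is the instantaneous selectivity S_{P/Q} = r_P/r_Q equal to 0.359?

0.749 mol·L⁻¹

S_{P/Q} = (k₁/k₂)·C_A⁻¹ ⇒ C_A = (S·k₂/k₁)^(-1).
= (0.359×0.326/0.0876)^(-1) = (1.336)^(-1) = 0.749 mol·L⁻¹.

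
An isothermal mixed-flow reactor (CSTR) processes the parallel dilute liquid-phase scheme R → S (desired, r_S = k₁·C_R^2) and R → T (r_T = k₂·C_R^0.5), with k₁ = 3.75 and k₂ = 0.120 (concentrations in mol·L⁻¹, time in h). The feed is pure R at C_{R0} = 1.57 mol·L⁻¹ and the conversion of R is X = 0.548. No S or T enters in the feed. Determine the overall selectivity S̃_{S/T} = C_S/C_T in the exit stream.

18.7

Exit C_R = C_{R0}(1−X) = 1.57×0.452 = 0.7096 mol·L⁻¹.
A CSTR operates uniformly at the exit composition, giving r_S = 1.888 and r_T = 0.1011 (each k·C_R^n at C_R = 0.7096).
Overall selectivity = C_S/C_T = r_Sτ/(r_Tτ) = r_S/r_T = 18.7.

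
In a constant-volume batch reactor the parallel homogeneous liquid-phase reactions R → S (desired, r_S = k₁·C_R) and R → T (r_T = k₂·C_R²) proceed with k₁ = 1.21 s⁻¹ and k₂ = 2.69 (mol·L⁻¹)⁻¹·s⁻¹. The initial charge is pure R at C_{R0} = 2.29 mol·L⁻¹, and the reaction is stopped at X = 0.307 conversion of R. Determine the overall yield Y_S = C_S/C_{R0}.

0.0582

C_R = C_{R0}(1−X) = 1.587 mol·L⁻¹.
Along a PFR/batch, dC_S/dC_R = −r_S/(r_S+r_T) = −k₁/(k₁+k₂·C_R).
Integrating from C_{R0} to C_R: C_S = (1.21/2.69)·ln[(1.21+2.69·2.29)/(1.21+2.69·1.59)] = 0.4498·ln(7.370/5.479) = 0.1334 mol·L⁻¹.
Y_S = C_S/C_{R0} = 0.1334/2.29 = 0.0582.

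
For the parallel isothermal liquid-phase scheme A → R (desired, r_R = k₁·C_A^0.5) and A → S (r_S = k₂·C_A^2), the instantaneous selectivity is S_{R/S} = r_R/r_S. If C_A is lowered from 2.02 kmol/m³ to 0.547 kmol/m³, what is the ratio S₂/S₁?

S_{R/S} = (k₁/k₂)·C_A^-1.5, so S₂/S₁ = (C_{A,2}/C_{A,1})^-1.5.
= (0.547/2.02)^(-1.5) = (0.2708)^(-1.5) = 7.10.
Selectivity toward R rises as C_A falls — low-concentration operation is favoured.

7.10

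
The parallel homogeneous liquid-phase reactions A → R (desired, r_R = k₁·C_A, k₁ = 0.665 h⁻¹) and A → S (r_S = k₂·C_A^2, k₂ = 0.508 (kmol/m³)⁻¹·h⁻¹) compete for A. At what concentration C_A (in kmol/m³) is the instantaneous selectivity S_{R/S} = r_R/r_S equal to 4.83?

S_{R/S} = (k₁/k₂)·C_A⁻¹ ⇒ C_A = (S·k₂/k₁)^(-1).
= (4.83×0.508/0.665)^(-1) = (3.690)^(-1) = 0.271 kmol/m³.

0.271 kmol/m³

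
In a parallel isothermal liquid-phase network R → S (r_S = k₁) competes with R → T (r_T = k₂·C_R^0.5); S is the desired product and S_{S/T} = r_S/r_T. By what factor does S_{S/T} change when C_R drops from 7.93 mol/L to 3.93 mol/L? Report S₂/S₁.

S_{S/T} = (k₁/k₂)·C_R^-0.5, so S₂/S₁ = (C_{R,2}/C_{R,1})^-0.5.
= (3.93/7.93)^(-0.5) = (0.4956)^(-0.5) = 1.42.
Selectivity toward S rises as C_R falls — low-concentration operation is favoured.

1.42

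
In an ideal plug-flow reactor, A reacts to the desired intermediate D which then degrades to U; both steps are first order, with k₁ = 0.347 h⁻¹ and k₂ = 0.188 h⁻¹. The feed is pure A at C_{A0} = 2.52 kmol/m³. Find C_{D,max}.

At the optimum, C_{D,max}/C_{A0} = (k₁/k₂)^[k₂/(k₂−k₁)].
= (0.347/0.188)^(0.188/(0.188−0.347)) = (1.846)^(-1.182) = 0.4845.
C_{D,max} = 0.4845×2.52 = 1.22 kmol/m³.

1.22 kmol/m³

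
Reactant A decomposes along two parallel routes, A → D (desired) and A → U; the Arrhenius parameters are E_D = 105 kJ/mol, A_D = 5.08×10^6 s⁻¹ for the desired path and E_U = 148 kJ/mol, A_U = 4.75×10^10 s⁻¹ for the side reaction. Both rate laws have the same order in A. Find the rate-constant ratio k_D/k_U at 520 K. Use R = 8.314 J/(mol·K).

Since both paths have the same order in A, the concentration cancels and S_{D/U} = k_D/k_U = (A_D/A_U)·exp[(E_U−E_D)/(RT)].
(E_U−E_D)/(RT) = (148−105)×10³/(8.314×520) = 43000/4323 = 9.946.
k_D/k_U = (5.08×10^6/4.75×10^10)·exp(9.946) = 1.069×10^-4 × 20872 = 2.23.
Since E_D < E_U, lowering the temperature improves selectivity toward D.

2.23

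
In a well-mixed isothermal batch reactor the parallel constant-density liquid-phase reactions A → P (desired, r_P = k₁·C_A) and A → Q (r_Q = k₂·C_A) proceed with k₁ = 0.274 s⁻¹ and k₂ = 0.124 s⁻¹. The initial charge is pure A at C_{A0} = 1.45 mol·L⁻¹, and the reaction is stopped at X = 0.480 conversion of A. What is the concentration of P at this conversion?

0.479 mol·L⁻¹

C_A = C_{A0}(1−X) = 0.7540 mol·L⁻¹.
Both paths are first order in A, so the instantaneous fraction to P is constant: dC_P/d(−C_A) = k₁/(k₁+k₂) = 0.6884.
C_P = 0.6884·(C_{A0}−C_A) = 0.6884×0.6960 = 0.479 mol·L⁻¹.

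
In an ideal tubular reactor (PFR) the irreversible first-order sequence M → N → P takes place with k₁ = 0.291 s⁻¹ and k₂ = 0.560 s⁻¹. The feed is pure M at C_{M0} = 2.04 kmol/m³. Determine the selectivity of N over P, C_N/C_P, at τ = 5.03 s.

0.318

Solving the coupled first-order balances gives C_N(τ) = [k₁/(k₂−k₁)]·C_{M0}·(e^(−k₁τ) − e^(−k₂τ)).
e^(−k₁τ) = e^(−0.291×5.03) = e^(−1.464) = 0.2314; e^(−k₂τ) = e^(−2.817) = 0.05980.
C_N = 0.291×2.04/(0.560−0.291) × (0.2314−0.05980) = 2.207×0.1716 = 0.3786 kmol/m³.
C_M = C_{M0}e^(−k₁τ) = 0.4720 kmol/m³, so C_P = C_{M0}−C_M−C_N = 1.189 kmol/m³; C_N/C_P = 0.318.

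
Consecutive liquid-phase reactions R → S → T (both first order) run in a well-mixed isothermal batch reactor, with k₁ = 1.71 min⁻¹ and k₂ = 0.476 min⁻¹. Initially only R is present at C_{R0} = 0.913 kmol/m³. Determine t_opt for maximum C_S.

1.04 min

The intermediate peaks when r₁ = r₂, i.e. k₁e^(−k₁t) = k₂e^(−k₂t), giving t_opt = ln(k₂/k₁)/(k₂−k₁).
= ln(0.476/1.71)/(0.476−1.71) = ln(0.2784)/-1.234 = -1.279/-1.234 = 1.04 min.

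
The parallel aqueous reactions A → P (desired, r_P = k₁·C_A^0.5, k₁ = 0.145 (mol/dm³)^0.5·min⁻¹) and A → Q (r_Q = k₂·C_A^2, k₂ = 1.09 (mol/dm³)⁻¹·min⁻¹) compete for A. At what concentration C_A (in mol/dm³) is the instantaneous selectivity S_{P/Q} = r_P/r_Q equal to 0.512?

S_{P/Q} = (k₁/k₂)·C_A^-1.5 ⇒ C_A = (S·k₂/k₁)^(1/(-1.5)).
= (0.512×1.09/0.145)^(-0.6667) = (3.849)^(-0.6667) = 0.407 mol/dm³.

0.407 mol/dm³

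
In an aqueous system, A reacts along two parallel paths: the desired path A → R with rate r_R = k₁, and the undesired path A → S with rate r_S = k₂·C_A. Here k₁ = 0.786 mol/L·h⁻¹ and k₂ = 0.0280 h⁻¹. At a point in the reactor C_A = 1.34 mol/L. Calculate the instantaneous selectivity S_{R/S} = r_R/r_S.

20.9

S_{R/S} = r_R/r_S = (k₁)/(k₂·C_A) = (k₁/k₂)·C_A⁻¹.
= (0.786) / (0.0280×1.340) = 0.7860/0.03752 = 20.9.
The undesired path is higher order in A, so low C_A (CSTR or dilute feed) favours R.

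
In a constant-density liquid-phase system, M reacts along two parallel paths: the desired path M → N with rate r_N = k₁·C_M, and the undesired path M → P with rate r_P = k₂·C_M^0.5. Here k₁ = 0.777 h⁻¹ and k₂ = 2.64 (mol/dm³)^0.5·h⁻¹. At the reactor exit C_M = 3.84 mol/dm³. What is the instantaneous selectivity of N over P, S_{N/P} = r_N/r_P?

S_{N/P} = r_N/r_P = (k₁·C_M)/(k₂·C_M^0.5) = (k₁/k₂)·C_M^0.5.
= (0.777×3.840) / (2.64×3.840^0.5) = 2.984/5.173 = 0.577.

0.577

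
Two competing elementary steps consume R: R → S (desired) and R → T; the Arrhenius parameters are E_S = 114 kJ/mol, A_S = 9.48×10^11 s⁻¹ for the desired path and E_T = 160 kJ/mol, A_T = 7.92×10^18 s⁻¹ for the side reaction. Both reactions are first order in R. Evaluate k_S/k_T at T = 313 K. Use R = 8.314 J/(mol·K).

5.69

With equal orders, S_{S/T} = k_S/k_T = (A_S/A_T)·exp[(E_T−E_S)/(RT)].
(E_T−E_S)/(RT) = (160−114)×10³/(8.314×313) = 46000/2602 = 17.68.
k_S/k_T = (9.48×10^11/7.92×10^18)·exp(17.68) = 1.197×10^-7 × 4.753×10^7 = 5.69.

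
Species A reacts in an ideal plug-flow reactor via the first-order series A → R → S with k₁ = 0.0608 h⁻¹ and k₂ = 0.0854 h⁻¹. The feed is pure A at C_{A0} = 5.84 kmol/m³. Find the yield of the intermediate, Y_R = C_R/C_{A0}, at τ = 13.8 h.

0.307

For first-order series with pure A initially, C_R(τ) = k₁C_{A0}/(k₂−k₁)·(e^(−k₁τ) − e^(−k₂τ)).
e^(−k₁τ) = e^(−0.0608×13.8) = e^(−0.8390) = 0.4321; e^(−k₂τ) = e^(−1.179) = 0.3077.
C_R = 0.0608×5.84/(0.0854−0.0608) × (0.4321−0.3077) = 14.43×0.1244 = 1.795 kmol/m³.
Y_R = C_R/C_{A0} = 1.795/5.84 = 0.307.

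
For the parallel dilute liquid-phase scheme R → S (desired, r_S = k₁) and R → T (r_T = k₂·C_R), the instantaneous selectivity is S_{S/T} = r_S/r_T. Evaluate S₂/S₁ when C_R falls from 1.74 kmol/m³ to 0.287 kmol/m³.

6.06

S_{S/T} = (k₁/k₂)·C_R⁻¹, so S₂/S₁ = (C_{R,2}/C_{R,1})⁻¹.
= 1.74/0.287 = 6.06.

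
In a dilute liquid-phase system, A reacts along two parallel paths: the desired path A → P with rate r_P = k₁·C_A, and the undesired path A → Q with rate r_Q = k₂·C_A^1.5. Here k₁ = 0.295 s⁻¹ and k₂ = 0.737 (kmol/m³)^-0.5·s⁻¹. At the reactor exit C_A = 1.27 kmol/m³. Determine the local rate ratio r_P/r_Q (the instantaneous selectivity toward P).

S_{P/Q} = r_P/r_Q = (k₁·C_A)/(k₂·C_A^1.5) = (k₁/k₂)·C_A^-0.5.
= (0.295×1.270) / (0.737×1.270^1.5) = 0.3746/1.055 = 0.355.
The undesired path is higher order in A, so low C_A (CSTR or dilute feed) favours P.

0.355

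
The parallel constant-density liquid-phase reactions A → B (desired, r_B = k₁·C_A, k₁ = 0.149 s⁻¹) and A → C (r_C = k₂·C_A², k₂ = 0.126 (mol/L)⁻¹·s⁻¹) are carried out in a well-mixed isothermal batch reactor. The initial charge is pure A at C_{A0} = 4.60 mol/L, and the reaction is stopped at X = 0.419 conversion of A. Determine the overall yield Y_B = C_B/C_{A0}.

0.104

C_A = C_{A0}(1−X) = 2.673 mol/L.
Along a PFR/batch, dC_B/dC_A = −r_B/(r_B+r_C) = −k₁/(k₁+k₂·C_A).
Integrating from C_{A0} to C_A: C_B = (0.149/0.126)·ln[(0.149+0.126·4.60)/(0.149+0.126·2.67)] = 1.183·ln(0.7286/0.4857) = 0.4794 mol/L.
Y_B = C_B/C_{A0} = 0.4794/4.60 = 0.104.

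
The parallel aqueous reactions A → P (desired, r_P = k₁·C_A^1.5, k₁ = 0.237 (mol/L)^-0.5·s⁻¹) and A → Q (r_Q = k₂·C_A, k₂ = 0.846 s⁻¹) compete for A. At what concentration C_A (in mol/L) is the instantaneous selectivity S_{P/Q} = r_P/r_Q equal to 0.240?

S_{P/Q} = (k₁/k₂)·C_A^0.5 ⇒ C_A = (S·k₂/k₁)^(2).
= (0.240×0.846/0.237)^(2) = (0.8567)^(2) = 0.734 mol/L.

0.734 mol/L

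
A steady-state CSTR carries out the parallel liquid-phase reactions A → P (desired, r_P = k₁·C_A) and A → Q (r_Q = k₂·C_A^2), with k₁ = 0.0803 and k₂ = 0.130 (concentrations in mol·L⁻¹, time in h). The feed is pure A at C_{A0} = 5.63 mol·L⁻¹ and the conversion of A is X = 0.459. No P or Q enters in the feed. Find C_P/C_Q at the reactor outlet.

Exit C_A = C_{A0}(1−X) = 5.63×0.541 = 3.046 mol·L⁻¹.
A CSTR operates uniformly at the exit composition, giving r_P = 0.2446 and r_Q = 1.206 (each k·C_A^n at C_A = 3.046).
Overall selectivity = C_P/C_Q = r_Pτ/(r_Qτ) = r_P/r_Q = 0.203.

0.203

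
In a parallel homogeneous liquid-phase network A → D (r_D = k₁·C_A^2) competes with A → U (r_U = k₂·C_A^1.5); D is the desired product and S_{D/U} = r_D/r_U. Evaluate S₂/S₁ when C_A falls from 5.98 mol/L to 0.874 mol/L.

0.382

S_{D/U} = (k₁/k₂)·C_A^0.5, so S₂/S₁ = (C_{A,2}/C_{A,1})^0.5.
= (0.874/5.98)^0.5 = (0.1462)^0.5 = 0.382.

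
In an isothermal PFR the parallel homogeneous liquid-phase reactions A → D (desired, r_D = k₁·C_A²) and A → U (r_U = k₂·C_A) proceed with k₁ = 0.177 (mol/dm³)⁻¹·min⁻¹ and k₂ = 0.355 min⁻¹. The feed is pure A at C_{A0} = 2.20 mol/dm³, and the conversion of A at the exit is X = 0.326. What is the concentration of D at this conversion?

0.342 mol/dm³

C_A = C_{A0}(1−X) = 1.483 mol/dm³.
Along a PFR/batch, dC_U/dC_A = −r_U/(r_D+r_U) = −k₂/(k₂+k₁·C_A).
Integrating from C_{A0} to C_A: C_U = (0.355/0.177)·ln[(0.355+0.177·2.20)/(0.355+0.177·1.48)] = 2.006·ln(0.7444/0.6175) = 0.3750 mol/dm³.
Then C_D = (C_{A0}−C_A) − C_U = 0.7172 − 0.3750 = 0.3422 mol/dm³.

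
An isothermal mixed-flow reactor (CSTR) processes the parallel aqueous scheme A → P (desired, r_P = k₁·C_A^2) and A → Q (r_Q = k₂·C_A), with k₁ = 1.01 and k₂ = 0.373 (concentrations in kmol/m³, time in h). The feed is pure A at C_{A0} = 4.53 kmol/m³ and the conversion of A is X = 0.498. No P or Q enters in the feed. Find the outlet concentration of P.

1.94 kmol/m³

Exit C_A = C_{A0}(1−X) = 4.53×0.502 = 2.274 kmol/m³.
Rates in a CSTR are evaluated at the outlet concentration: r_P = 1.01×2.274^2 = 5.223, r_Q = 0.373×2.274 = 0.8482.
Fraction of consumed A going to P: r_P/(r_P+r_Q) = 0.8603.
C_P = 0.8603·C_{A0}·X = 0.8603×4.53×0.498 = 1.94 kmol/m³.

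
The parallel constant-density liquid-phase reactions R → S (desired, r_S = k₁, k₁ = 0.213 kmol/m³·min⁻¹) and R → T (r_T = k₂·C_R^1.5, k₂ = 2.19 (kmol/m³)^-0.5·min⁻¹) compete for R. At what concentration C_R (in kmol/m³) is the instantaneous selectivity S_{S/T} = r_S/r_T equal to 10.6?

S_{S/T} = (k₁/k₂)·C_R^-1.5 ⇒ C_R = (S·k₂/k₁)^(1/(-1.5)).
= (10.6×2.19/0.213)^(-0.6667) = (109.0)^(-0.6667) = 0.0438 kmol/m³.

0.0438 kmol/m³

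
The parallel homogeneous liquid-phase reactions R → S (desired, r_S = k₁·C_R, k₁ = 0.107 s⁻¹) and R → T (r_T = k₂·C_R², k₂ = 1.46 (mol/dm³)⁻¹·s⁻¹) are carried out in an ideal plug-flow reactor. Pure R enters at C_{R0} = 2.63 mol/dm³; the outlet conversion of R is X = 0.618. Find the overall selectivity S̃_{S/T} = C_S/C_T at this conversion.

C_R = C_{R0}(1−X) = 1.005 mol/dm³.
Along a PFR/batch, dC_S/dC_R = −r_S/(r_S+r_T) = −k₁/(k₁+k₂·C_R).
Integrating from C_{R0} to C_R: C_S = (0.107/1.46)·ln[(0.107+1.46·2.63)/(0.107+1.46·1.00)] = 0.07329·ln(3.947/1.574) = 0.06738 mol/dm³.
C_T = (C_{R0}−C_R)−C_S = 1.558 mol/dm³; S̃_{S/T} = 0.06738/1.558 = 0.0432.

0.0432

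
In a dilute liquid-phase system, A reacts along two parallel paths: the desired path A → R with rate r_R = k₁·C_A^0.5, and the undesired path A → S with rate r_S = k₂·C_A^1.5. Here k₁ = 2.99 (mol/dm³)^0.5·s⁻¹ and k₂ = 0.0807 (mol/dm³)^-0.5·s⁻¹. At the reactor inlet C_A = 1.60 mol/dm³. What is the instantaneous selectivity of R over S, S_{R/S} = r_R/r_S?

23.2

S_{R/S} = r_R/r_S = (k₁·C_A^0.5)/(k₂·C_A^1.5) = (k₁/k₂)·C_A⁻¹.
= (2.99×1.600^0.5) / (0.0807×1.600^1.5) = 3.782/0.1633 = 23.2.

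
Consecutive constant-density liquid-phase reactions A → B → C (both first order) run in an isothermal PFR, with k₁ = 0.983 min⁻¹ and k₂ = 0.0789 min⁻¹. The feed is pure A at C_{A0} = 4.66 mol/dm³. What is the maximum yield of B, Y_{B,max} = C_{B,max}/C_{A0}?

0.802

At the optimum, C_{B,max}/C_{A0} = (k₁/k₂)^[k₂/(k₂−k₁)].
= (0.983/0.0789)^(0.0789/(0.0789−0.983)) = (12.46)^(-0.08727) = 0.8024.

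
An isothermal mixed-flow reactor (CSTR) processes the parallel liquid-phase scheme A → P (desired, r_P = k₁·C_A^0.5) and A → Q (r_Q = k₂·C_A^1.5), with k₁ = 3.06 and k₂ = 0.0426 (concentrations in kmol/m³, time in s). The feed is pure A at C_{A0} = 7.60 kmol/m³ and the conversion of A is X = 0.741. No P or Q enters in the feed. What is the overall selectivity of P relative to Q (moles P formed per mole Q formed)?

Exit C_A = C_{A0}(1−X) = 7.60×0.259 = 1.968 kmol/m³.
A CSTR operates uniformly at the exit composition, giving r_P = 4.293 and r_Q = 0.1176 (each k·C_A^n at C_A = 1.968).
Overall selectivity = C_P/C_Q = r_Pτ/(r_Qτ) = r_P/r_Q = 36.5.

36.5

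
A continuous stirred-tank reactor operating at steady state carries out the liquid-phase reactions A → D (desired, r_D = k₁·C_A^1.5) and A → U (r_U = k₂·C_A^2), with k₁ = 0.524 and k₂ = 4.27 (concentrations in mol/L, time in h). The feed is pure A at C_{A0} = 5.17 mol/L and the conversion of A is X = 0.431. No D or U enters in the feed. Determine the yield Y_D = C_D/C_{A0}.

Exit C_A = C_{A0}(1−X) = 5.17×0.569 = 2.942 mol/L.
In a CSTR the entire volume is at exit conditions, so r_D = 0.524×2.942^1.5 = 2.644 and r_U = 4.27×2.942^2 = 36.95.
Fraction of consumed A going to D: r_D/(r_D+r_U) = 0.06677.
C_D = 0.06677·C_{A0}·X = 0.06677×5.17×0.431 = 0.149 mol/L; Y_D = C_D/C_{A0} = 0.0288.

0.0288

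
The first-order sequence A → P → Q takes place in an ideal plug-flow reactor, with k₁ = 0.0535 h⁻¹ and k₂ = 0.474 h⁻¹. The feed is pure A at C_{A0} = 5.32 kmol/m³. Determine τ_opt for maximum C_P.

5.19 h

For first-order series the maximum of C_P occurs at τ_opt = ln(k₂/k₁)/(k₂−k₁).
= ln(0.474/0.0535)/(0.474−0.0535) = ln(8.860)/0.4205 = 2.182/0.4205 = 5.19 h.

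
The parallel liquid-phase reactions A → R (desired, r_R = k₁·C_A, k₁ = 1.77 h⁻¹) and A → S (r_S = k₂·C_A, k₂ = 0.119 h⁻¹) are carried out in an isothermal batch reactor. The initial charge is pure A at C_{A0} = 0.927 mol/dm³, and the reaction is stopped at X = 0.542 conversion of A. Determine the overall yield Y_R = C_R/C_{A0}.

C_A = C_{A0}(1−X) = 0.4246 mol/dm³.
Both paths are first order in A, so the instantaneous fraction to R is constant: dC_R/d(−C_A) = k₁/(k₁+k₂) = 0.9370.
C_R = 0.9370·(C_{A0}−C_A) = 0.9370×0.5024 = 0.471 mol/dm³.
Y_R = C_R/C_{A0} = 0.4708/0.927 = 0.508.

0.508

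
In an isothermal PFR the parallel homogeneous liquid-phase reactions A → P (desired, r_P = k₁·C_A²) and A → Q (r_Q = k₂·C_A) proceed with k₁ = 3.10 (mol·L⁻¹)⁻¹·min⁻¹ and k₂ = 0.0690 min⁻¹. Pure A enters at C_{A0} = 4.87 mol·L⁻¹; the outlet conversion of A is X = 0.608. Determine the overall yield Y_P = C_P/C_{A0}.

0.604

C_A = C_{A0}(1−X) = 1.909 mol·L⁻¹.
Along a PFR/batch, dC_Q/dC_A = −r_Q/(r_P+r_Q) = −k₂/(k₂+k₁·C_A).
Integrating from C_{A0} to C_A: C_Q = (0.0690/3.10)·ln[(0.0690+3.10·4.87)/(0.0690+3.10·1.91)] = 0.02226·ln(15.17/5.987) = 0.02069 mol·L⁻¹.
Then C_P = (C_{A0}−C_A) − C_Q = 2.961 − 0.02069 = 2.940 mol·L⁻¹.
Y_P = C_P/C_{A0} = 2.940/4.87 = 0.604.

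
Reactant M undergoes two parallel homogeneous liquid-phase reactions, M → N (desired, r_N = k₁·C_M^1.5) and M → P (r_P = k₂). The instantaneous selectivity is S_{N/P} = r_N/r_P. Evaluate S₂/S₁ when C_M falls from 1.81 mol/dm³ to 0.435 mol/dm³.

0.118

S_{N/P} = (k₁/k₂)·C_M^1.5, so S₂/S₁ = (C_{M,2}/C_{M,1})^1.5.
= (0.435/1.81)^1.5 = (0.2403)^1.5 = 0.118.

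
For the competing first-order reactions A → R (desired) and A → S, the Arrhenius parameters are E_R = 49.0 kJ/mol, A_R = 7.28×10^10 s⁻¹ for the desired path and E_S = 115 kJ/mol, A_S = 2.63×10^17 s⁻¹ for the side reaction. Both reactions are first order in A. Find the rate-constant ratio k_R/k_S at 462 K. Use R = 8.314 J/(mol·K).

8.03

k_R/k_S = (A_R/A_S)·exp[−(E_R−E_S)/(RT)] = (A_R/A_S)·exp[(E_S−E_R)/(RT)].
(E_S−E_R)/(RT) = (115−49.0)×10³/(8.314×462) = 66000/3841 = 17.18.
k_R/k_S = (7.28×10^10/2.63×10^17)·exp(17.18) = 2.768×10^-7 × 2.900×10^7 = 8.03.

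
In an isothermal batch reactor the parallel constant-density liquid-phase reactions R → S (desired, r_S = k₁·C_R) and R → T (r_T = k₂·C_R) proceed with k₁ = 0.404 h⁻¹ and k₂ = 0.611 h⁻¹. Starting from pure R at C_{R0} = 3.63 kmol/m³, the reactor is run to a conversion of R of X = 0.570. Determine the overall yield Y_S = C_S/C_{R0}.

C_R = C_{R0}(1−X) = 1.561 kmol/m³.
Both paths are first order in R, so the instantaneous fraction to S is constant: dC_S/d(−C_R) = k₁/(k₁+k₂) = 0.3980.
C_S = 0.3980·(C_{R0}−C_R) = 0.3980×2.069 = 0.824 kmol/m³.
Y_S = C_S/C_{R0} = 0.8236/3.63 = 0.227.

0.227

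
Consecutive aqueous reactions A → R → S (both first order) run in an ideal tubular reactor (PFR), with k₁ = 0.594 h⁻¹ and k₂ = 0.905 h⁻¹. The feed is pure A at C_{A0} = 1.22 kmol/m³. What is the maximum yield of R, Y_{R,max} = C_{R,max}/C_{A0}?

Evaluating C_R at τ_opt = ln(k₂/k₁)/(k₂−k₁) gives C_{R,max}/C_{A0} = (k₁/k₂)^[k₂/(k₂−k₁)].
= (0.594/0.905)^(0.905/(0.905−0.594)) = (0.6564)^(2.910) = 0.2937.

0.294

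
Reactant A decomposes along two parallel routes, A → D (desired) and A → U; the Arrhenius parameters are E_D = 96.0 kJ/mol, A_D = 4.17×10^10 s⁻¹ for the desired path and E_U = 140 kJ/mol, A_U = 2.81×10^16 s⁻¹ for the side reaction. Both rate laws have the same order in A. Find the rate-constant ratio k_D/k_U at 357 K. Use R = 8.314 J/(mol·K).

4.07

With equal orders, S_{D/U} = k_D/k_U = (A_D/A_U)·exp[(E_U−E_D)/(RT)].
(E_U−E_D)/(RT) = (140−96.0)×10³/(8.314×357) = 44000/2968 = 14.82.
k_D/k_U = (4.17×10^10/2.81×10^16)·exp(14.82) = 1.484×10^-6 × 2.742×10^6 = 4.07.
Since E_D < E_U, lowering the temperature improves selectivity toward D.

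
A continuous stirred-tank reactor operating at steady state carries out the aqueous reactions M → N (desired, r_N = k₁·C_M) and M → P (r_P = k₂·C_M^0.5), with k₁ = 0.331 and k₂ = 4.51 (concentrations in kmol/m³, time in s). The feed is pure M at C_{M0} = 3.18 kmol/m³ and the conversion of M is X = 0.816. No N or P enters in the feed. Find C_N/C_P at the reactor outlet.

Exit C_M = C_{M0}(1−X) = 3.18×0.184 = 0.5851 kmol/m³.
In a CSTR the entire volume is at exit conditions, so r_N = 0.331×0.5851 = 0.1937 and r_P = 4.51×0.5851^0.5 = 3.450.
Overall selectivity = C_N/C_P = r_Nτ/(r_Pτ) = r_N/r_P = 0.0561.

0.0561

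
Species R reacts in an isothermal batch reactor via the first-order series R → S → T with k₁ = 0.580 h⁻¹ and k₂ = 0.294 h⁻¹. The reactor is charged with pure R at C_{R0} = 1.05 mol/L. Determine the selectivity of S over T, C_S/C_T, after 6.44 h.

0.357

Solving the coupled first-order balances gives C_S(t) = [k₁/(k₂−k₁)]·C_{R0}·(e^(−k₁t) − e^(−k₂t)).
e^(−k₁t) = e^(−0.580×6.44) = e^(−3.735) = 0.02387; e^(−k₂t) = e^(−1.893) = 0.1506.
C_S = 0.580×1.05/(0.294−0.580) × (0.02387−0.1506) = (-2.129)×(-0.1267) = 0.2698 mol/L.
C_R = C_{R0}e^(−k₁t) = 0.02506 mol/L, so C_T = C_{R0}−C_R−C_S = 0.7552 mol/L; C_S/C_T = 0.357.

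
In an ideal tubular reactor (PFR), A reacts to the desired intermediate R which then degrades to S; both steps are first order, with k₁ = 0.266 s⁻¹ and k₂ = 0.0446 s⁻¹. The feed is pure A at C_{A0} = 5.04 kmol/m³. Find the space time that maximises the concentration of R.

8.07 s

The intermediate peaks when r₁ = r₂, i.e. k₁e^(−k₁τ) = k₂e^(−k₂τ), giving τ_opt = ln(k₂/k₁)/(k₂−k₁).
= ln(0.0446/0.266)/(0.0446−0.266) = ln(0.1677)/-0.2214 = -1.786/-0.2214 = 8.07 s.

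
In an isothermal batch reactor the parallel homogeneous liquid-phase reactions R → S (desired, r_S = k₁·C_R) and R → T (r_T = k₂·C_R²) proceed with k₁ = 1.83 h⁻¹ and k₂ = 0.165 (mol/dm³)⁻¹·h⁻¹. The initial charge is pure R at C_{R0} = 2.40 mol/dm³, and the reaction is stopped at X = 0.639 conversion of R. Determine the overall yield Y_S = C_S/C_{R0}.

0.558

C_R = C_{R0}(1−X) = 0.8664 mol/dm³.
Along a PFR/batch, dC_S/dC_R = −r_S/(r_S+r_T) = −k₁/(k₁+k₂·C_R).
Integrating from C_{R0} to C_R: C_S = (1.83/0.165)·ln[(1.83+0.165·2.40)/(1.83+0.165·0.866)] = 11.09·ln(2.226/1.973) = 1.338 mol/dm³.
Y_S = C_S/C_{R0} = 1.338/2.40 = 0.558.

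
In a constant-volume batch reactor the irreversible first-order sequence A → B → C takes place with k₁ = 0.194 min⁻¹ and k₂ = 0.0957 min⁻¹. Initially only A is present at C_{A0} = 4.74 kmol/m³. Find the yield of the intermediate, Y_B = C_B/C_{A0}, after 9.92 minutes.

0.476

For first-order series with pure A initially, C_B(t) = k₁C_{A0}/(k₂−k₁)·(e^(−k₁t) − e^(−k₂t)).
e^(−k₁t) = e^(−0.194×9.92) = e^(−1.924) = 0.1460; e^(−k₂t) = e^(−0.9493) = 0.3870.
C_B = 0.194×4.74/(0.0957−0.194) × (0.1460−0.3870) = (-9.355)×(-0.2410) = 2.255 kmol/m³.
Y_B = C_B/C_{A0} = 2.255/4.74 = 0.476.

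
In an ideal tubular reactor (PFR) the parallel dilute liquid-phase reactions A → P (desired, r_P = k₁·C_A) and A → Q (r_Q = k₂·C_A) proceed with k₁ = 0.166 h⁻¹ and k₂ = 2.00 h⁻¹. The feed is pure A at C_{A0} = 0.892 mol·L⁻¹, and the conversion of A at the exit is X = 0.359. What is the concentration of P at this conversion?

0.0245 mol·L⁻¹

C_A = C_{A0}(1−X) = 0.5718 mol·L⁻¹.
Both paths are first order in A, so the instantaneous fraction to P is constant: dC_P/d(−C_A) = k₁/(k₁+k₂) = 0.07664.
C_P = 0.07664·(C_{A0}−C_A) = 0.07664×0.3202 = 0.0245 mol·L⁻¹.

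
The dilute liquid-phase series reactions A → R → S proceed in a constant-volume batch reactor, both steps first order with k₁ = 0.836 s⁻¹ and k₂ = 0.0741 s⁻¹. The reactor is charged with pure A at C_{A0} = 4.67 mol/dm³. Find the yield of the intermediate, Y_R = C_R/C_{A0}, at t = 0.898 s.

Solving the coupled first-order balances gives C_R(t) = [k₁/(k₂−k₁)]·C_{A0}·(e^(−k₁t) − e^(−k₂t)).
e^(−k₁t) = e^(−0.836×0.898) = e^(−0.7507) = 0.4720; e^(−k₂t) = e^(−0.06654) = 0.9356.
C_R = 0.836×4.67/(0.0741−0.836) × (0.4720−0.9356) = (-5.124)×(-0.4636) = 2.376 mol/dm³.
Y_R = C_R/C_{A0} = 2.376/4.67 = 0.509.

0.509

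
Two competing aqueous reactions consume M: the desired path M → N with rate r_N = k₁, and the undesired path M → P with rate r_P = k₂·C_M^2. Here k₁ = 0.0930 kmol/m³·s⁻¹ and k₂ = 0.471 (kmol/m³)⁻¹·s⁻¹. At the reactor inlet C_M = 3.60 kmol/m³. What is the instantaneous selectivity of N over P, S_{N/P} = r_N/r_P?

0.0152

S_{N/P} = r_N/r_P = (k₁)/(k₂·C_M^2) = (k₁/k₂)·C_M^-2.
= (0.0930) / (0.471×3.600^2) = 0.09300/6.104 = 0.0152.
The undesired path is higher order in M, so low C_M (CSTR or dilute feed) favours N.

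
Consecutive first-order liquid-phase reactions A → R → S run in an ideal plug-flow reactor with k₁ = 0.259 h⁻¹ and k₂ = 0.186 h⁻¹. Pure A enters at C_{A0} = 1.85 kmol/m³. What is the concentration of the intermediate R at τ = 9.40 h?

Solving the coupled first-order balances gives C_R(τ) = [k₁/(k₂−k₁)]·C_{A0}·(e^(−k₁τ) − e^(−k₂τ)).
e^(−k₁τ) = e^(−0.259×9.40) = e^(−2.435) = 0.08763; e^(−k₂τ) = e^(−1.748) = 0.1741.
C_R = 0.259×1.85/(0.186−0.259) × (0.08763−0.1741) = (-6.564)×(-0.08642) = 0.5672 kmol/m³.

0.567 kmol/m³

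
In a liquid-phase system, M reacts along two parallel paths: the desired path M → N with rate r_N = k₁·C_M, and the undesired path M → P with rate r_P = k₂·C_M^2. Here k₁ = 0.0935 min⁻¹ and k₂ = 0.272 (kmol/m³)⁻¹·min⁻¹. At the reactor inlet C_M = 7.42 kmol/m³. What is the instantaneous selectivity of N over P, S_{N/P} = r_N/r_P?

0.0463

S_{N/P} = r_N/r_P = (k₁·C_M)/(k₂·C_M^2) = (k₁/k₂)·C_M⁻¹.
= (0.0935×7.420) / (0.272×7.420^2) = 0.6938/14.98 = 0.0463.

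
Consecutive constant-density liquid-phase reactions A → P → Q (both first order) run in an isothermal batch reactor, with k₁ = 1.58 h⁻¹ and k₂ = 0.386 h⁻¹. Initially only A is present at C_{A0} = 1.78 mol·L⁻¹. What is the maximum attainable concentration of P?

For a first-order series the maximum intermediate yield is C_{P,max}/C_{A0} = (k₁/k₂)^[k₂/(k₂−k₁)].
= (1.58/0.386)^(0.386/(0.386−1.58)) = (4.093)^(-0.3233) = 0.6341.
C_{P,max} = 0.6341×1.78 = 1.13 mol·L⁻¹.

1.13 mol·L⁻¹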